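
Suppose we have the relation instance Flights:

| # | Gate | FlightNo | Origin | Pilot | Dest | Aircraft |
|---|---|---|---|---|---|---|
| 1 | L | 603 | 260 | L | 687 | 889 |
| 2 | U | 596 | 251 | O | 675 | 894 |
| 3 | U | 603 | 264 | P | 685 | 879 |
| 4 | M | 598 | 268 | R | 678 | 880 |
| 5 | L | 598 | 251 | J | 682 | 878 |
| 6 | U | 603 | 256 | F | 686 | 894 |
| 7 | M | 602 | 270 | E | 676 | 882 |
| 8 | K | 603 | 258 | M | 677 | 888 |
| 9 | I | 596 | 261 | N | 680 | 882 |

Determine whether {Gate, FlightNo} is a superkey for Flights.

No

Rows 3 and 6 have the same {Gate, FlightNo} value (Gate=U, FlightNo=603) but are distinct tuples, so {Gate, FlightNo} does not determine every attribute — not a superkey.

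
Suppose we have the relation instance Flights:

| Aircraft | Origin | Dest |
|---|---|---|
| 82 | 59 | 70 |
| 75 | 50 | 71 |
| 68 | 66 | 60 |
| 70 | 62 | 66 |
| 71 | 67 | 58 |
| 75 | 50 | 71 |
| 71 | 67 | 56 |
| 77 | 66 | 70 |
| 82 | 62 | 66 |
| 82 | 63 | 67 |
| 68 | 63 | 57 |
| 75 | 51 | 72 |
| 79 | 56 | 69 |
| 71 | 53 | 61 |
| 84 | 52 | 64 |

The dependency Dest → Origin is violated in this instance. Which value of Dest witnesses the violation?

70

Dest=70: 2 rows → Origin takes values {59, 66} — violation
Dest=71: 2 rows → Origin = 50, 50 ✓
Dest=60: 1 row → Origin = 66 ✓
Dest=66: 2 rows → Origin = 62, 62 ✓
Dest=58: 1 row → Origin = 67 ✓
Dest=56: 1 row → Origin = 67 ✓
Dest=67: 1 row → Origin = 63 ✓
Dest=57: 1 row → Origin = 63 ✓
Dest=72: 1 row → Origin = 51 ✓
Dest=69: 1 row → Origin = 56 ✓
Dest=61: 1 row → Origin = 53 ✓
Dest=64: 1 row → Origin = 52 ✓
The only Dest value with inconsistent Origin is Dest=70.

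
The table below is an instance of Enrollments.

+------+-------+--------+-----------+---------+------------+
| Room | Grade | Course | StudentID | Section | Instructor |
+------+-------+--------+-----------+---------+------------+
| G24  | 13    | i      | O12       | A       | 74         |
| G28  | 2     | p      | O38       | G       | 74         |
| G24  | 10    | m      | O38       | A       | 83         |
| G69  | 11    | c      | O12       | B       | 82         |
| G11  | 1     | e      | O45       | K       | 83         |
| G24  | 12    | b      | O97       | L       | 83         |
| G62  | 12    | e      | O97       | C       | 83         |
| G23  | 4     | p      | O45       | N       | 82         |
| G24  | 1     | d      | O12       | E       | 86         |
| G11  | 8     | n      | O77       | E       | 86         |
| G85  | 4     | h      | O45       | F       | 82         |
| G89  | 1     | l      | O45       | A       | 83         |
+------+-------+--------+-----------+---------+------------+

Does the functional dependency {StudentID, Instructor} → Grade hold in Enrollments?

Yes

(StudentID=O12, Instructor=74): 1 row → Grade = 13 ✓
(StudentID=O38, Instructor=74): 1 row → Grade = 2 ✓
(StudentID=O38, Instructor=83): 1 row → Grade = 10 ✓
(StudentID=O12, Instructor=82): 1 row → Grade = 11 ✓
(StudentID=O45, Instructor=83): 2 rows → Grade = 1, 1 ✓
(StudentID=O97, Instructor=83): 2 rows → Grade = 12, 12 ✓
(StudentID=O45, Instructor=82): 2 rows → Grade = 4, 4 ✓
(StudentID=O12, Instructor=86): 1 row → Grade = 1 ✓
(StudentID=O77, Instructor=86): 1 row → Grade = 8 ✓
Every {StudentID, Instructor} value is associated with a single Grade value, so {StudentID, Instructor} → Grade holds.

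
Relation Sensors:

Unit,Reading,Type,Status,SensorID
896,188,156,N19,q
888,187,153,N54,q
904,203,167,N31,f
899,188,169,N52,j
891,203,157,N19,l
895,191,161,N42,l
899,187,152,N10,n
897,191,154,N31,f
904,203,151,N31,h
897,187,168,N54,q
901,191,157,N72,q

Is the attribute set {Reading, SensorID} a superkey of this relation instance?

Two distinct rows share (Reading=187, SensorID=q), so {Reading, SensorID} does not determine every attribute — not a superkey.

No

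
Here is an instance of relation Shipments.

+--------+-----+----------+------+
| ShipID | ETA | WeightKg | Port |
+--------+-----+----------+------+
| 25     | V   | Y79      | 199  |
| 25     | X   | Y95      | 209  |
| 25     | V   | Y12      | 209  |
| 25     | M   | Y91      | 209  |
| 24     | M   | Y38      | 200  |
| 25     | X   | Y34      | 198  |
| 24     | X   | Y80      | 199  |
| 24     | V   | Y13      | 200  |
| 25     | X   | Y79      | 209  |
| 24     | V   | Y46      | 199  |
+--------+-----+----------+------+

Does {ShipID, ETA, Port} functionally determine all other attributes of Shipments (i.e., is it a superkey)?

Two distinct rows share (ShipID=25, ETA=X, Port=209), so {ShipID, ETA, Port} does not determine every attribute — not a superkey.

No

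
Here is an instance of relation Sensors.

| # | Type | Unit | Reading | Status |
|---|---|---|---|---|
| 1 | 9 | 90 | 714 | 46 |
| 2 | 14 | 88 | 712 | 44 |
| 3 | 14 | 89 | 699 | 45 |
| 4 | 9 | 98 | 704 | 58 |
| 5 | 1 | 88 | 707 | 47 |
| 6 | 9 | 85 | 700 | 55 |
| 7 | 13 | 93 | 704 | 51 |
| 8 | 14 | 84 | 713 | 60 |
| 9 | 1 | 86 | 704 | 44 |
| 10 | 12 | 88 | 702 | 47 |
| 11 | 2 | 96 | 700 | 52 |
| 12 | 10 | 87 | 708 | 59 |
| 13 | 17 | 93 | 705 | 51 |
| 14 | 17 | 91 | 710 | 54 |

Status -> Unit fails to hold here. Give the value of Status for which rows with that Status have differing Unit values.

44

Status=46: row 1 → Unit = 90 ✓
Status=44: rows 2, 9 → Unit takes values {88, 86} — violation
Status=45: row 3 → Unit = 89 ✓
Status=58: row 4 → Unit = 98 ✓
Status=47: rows 5, 10 → Unit = 88, 88 ✓
Status=55: row 6 → Unit = 85 ✓
Status=51: rows 7, 13 → Unit = 93, 93 ✓
Status=60: row 8 → Unit = 84 ✓
Status=52: row 11 → Unit = 96 ✓
Status=59: row 12 → Unit = 87 ✓
Status=54: row 14 → Unit = 91 ✓
The only Status value with inconsistent Unit is Status=44.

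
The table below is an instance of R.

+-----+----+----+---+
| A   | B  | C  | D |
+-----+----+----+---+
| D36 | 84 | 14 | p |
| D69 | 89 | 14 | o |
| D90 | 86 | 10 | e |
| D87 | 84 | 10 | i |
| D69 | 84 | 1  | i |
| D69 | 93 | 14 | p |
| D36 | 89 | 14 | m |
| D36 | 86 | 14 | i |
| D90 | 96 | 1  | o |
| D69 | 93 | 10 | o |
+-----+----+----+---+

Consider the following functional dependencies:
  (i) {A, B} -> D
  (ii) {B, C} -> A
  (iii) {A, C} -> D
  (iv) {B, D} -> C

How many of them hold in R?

0

(i) {A, B} -> D: (A=D69, B=93): 2 rows → D takes values {p, o} — violation — fails.
(ii) {B, C} -> A: (B=89, C=14): 2 rows → A takes values {D69, D36} — violation — fails.
(iii) {A, C} -> D: (A=D36, C=14): 3 rows → D takes values {p, m, i} — violation; (A=D69, C=14): 2 rows → D takes values {o, p} — violation — fails.
(iv) {B, D} -> C: (B=84, D=i): 2 rows → C takes values {10, 1} — violation — fails.
None of the 4 dependencies hold.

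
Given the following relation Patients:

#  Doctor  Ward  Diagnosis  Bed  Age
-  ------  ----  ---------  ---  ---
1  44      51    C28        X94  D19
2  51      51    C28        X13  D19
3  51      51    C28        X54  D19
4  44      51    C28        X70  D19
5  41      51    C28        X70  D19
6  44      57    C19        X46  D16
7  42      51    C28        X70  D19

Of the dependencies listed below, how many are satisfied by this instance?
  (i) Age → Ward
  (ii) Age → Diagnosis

(i) Age → Ward: every LHS value maps to a single RHS value — holds.
(ii) Age → Diagnosis: every LHS value maps to a single RHS value — holds.
2 of the 2 dependencies hold.

2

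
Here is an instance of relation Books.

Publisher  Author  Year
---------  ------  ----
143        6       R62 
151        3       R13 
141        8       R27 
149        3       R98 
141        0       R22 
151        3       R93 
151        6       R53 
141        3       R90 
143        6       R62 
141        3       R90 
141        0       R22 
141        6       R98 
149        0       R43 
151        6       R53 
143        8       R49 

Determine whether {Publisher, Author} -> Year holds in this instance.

(Publisher=143, Author=6): 2 rows → Year = R62, R62 ✓
(Publisher=151, Author=3): 2 rows → Year takes values {R13, R93} — violation
(Publisher=141, Author=8): 1 row → Year = R27 ✓
(Publisher=149, Author=3): 1 row → Year = R98 ✓
(Publisher=141, Author=0): 2 rows → Year = R22, R22 ✓
(Publisher=151, Author=6): 2 rows → Year = R53, R53 ✓
(Publisher=141, Author=3): 2 rows → Year = R90, R90 ✓
(Publisher=141, Author=6): 1 row → Year = R98 ✓
(Publisher=149, Author=0): 1 row → Year = R43 ✓
(Publisher=143, Author=8): 1 row → Year = R49 ✓
Two rows agree on {Publisher, Author} but differ on Year, so {Publisher, Author} -> Year does not hold.

No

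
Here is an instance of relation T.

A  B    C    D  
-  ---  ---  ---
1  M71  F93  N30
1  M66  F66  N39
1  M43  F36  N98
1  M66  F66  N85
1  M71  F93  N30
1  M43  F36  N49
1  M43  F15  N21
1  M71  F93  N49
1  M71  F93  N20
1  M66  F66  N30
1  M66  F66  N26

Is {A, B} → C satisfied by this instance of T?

(A=1, B=M71): 4 rows → C = F93, F93, F93, F93 ✓
(A=1, B=M66): 4 rows → C = F66, F66, F66, F66 ✓
(A=1, B=M43): 3 rows → C takes values {F36, F15} — violation
Two rows agree on {A, B} but differ on C, so {A, B} → C does not hold.

No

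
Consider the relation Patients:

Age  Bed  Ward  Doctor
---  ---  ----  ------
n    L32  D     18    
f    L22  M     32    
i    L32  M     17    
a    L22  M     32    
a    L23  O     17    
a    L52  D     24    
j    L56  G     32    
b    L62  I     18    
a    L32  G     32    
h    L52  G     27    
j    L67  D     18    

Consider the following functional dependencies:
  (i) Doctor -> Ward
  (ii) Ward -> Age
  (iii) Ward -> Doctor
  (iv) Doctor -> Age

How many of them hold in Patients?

(i) Doctor -> Ward: Doctor=18: 3 rows → Ward takes values {D, I} — violation; Doctor=32: 4 rows → Ward takes values {M, G} — violation; Doctor=17: 2 rows → Ward takes values {M, O} — violation — fails.
(ii) Ward -> Age: Ward=D: 3 rows → Age takes values {n, a, j} — violation; Ward=M: 3 rows → Age takes values {f, i, a} — violation; Ward=G: 3 rows → Age takes values {j, a, h} — violation — fails.
(iii) Ward -> Doctor: Ward=D: 3 rows → Doctor takes values {18, 24} — violation; Ward=M: 3 rows → Doctor takes values {32, 17} — violation; Ward=G: 3 rows → Doctor takes values {32, 27} — violation — fails.
(iv) Doctor -> Age: Doctor=18: 3 rows → Age takes values {n, b, j} — violation; Doctor=32: 4 rows → Age takes values {f, a, j} — violation; Doctor=17: 2 rows → Age takes values {i, a} — violation — fails.
None of the 4 dependencies hold.

0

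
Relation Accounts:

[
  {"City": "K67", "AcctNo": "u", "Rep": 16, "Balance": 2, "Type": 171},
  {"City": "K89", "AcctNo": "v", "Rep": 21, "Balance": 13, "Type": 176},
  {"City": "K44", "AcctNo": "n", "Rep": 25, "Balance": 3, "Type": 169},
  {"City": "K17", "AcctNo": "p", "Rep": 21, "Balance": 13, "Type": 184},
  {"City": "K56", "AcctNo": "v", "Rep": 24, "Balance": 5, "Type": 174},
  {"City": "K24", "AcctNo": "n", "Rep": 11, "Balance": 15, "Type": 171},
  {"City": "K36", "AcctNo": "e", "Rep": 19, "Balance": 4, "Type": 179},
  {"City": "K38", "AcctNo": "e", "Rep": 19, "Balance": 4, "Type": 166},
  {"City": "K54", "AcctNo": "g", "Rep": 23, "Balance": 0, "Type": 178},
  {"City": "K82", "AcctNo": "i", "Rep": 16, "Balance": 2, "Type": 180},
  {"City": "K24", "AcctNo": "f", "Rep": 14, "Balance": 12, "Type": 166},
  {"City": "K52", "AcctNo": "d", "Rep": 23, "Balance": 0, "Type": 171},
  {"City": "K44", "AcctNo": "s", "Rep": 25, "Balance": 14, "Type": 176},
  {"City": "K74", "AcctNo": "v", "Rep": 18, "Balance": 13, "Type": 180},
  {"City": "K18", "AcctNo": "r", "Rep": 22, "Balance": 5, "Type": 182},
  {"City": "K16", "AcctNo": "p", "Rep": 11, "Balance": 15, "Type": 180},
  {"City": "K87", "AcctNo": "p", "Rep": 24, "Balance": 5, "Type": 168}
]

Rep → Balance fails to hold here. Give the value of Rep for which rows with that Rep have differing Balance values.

Rep=16: 2 rows → Balance = 2, 2 ✓
Rep=21: 2 rows → Balance = 13, 13 ✓
Rep=25: 2 rows → Balance takes values {3, 14} — violation
Rep=24: 2 rows → Balance = 5, 5 ✓
Rep=11: 2 rows → Balance = 15, 15 ✓
Rep=19: 2 rows → Balance = 4, 4 ✓
Rep=23: 2 rows → Balance = 0, 0 ✓
Rep=14: 1 row → Balance = 12 ✓
Rep=18: 1 row → Balance = 13 ✓
Rep=22: 1 row → Balance = 5 ✓
The only Rep value with inconsistent Balance is Rep=25.

25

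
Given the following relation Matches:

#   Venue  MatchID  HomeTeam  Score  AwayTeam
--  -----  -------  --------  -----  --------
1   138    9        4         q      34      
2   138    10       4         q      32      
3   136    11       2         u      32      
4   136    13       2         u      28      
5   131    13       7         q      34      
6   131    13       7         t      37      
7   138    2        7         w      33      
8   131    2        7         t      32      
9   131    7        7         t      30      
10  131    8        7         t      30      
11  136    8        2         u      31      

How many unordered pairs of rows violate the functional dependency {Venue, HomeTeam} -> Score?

4

(Venue=138, HomeTeam=4): all 2 rows agree on Score — 0 pairs.
(Venue=136, HomeTeam=2): all 3 rows agree on Score — 0 pairs.
(Venue=131, HomeTeam=7): violating pairs (5,6), (5,8), (5,9), (5,10) — 4 pairs.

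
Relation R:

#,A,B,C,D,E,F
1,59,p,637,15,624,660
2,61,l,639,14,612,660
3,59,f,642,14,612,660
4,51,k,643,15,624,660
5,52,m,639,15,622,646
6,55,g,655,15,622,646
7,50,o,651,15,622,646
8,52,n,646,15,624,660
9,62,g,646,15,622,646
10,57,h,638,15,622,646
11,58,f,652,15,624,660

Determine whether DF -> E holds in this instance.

Yes

(D=15, F=660): rows 1, 4, 8, 11 → E = 624, 624, 624, 624 ✓
(D=14, F=660): rows 2, 3 → E = 612, 612 ✓
(D=15, F=646): rows 5, 6, 7, 9, 10 → E = 622, 622, 622, 622, 622 ✓
Every DF value is associated with a single E value, so DF -> E holds.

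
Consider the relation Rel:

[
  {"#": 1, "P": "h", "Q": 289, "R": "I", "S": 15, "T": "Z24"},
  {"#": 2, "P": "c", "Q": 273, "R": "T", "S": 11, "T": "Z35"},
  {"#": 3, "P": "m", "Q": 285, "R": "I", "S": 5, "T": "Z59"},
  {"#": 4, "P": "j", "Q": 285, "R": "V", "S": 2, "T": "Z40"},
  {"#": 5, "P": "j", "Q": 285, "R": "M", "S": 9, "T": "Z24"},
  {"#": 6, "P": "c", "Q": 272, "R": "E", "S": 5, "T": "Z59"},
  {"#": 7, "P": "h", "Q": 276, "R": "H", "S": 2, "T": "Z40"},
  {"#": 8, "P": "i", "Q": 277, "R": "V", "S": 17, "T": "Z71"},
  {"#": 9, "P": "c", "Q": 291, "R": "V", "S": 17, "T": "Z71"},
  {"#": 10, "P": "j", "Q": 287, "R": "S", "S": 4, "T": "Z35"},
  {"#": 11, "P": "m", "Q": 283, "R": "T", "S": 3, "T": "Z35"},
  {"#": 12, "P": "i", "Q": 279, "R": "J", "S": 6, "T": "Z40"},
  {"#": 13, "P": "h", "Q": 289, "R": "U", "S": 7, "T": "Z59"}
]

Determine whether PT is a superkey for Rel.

All 13 rows have distinct PT values, so PT → (all attributes) holds and PT is a superkey.

Yes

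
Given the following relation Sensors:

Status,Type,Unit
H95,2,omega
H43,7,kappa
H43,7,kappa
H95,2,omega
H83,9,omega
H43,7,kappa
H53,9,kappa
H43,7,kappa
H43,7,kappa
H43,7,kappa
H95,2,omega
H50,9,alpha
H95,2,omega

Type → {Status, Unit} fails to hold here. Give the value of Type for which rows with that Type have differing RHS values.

9

Type=2: 4 rows → {Status,Unit} = (H95, omega), (H95, omega), (H95, omega), (H95, omega) ✓
Type=7: 6 rows → {Status,Unit} = (H43, kappa), (H43, kappa), (H43, kappa), (H43, kappa), (H43, kappa), (H43, kappa) ✓
Type=9: 3 rows → {Status,Unit} takes values {(H83, omega), (H53, kappa), (H50, alpha)} — violation
The only Type value with inconsistent RHS is Type=9.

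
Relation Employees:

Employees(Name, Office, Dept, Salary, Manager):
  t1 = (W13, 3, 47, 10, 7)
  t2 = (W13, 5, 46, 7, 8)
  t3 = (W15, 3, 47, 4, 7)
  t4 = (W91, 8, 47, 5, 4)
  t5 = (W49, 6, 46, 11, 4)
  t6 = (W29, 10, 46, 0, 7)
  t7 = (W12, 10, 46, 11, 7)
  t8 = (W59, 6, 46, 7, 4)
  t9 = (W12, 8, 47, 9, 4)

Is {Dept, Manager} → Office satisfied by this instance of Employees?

Yes

(Dept=47, Manager=7): rows 1, 3 → Office = 3, 3 ✓
(Dept=46, Manager=8): row 2 → Office = 5 ✓
(Dept=47, Manager=4): rows 4, 9 → Office = 8, 8 ✓
(Dept=46, Manager=4): rows 5, 8 → Office = 6, 6 ✓
(Dept=46, Manager=7): rows 6, 7 → Office = 10, 10 ✓
Every {Dept, Manager} value is associated with a single Office value, so {Dept, Manager} → Office holds.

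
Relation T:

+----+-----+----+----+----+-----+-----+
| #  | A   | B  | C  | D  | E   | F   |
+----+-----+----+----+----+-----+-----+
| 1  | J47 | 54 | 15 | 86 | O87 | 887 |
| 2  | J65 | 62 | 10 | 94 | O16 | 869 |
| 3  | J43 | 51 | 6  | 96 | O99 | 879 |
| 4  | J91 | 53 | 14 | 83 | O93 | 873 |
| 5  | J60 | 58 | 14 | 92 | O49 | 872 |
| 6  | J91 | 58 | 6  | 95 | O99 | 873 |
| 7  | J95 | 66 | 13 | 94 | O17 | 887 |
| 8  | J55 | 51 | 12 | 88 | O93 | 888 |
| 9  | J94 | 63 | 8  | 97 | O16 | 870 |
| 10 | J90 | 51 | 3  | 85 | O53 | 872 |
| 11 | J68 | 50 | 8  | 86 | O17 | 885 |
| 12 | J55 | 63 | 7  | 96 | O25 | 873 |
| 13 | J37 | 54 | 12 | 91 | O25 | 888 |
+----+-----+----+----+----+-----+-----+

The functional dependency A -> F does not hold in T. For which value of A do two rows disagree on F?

A=J47: row 1 → F = 887 ✓
A=J65: row 2 → F = 869 ✓
A=J43: row 3 → F = 879 ✓
A=J91: rows 4, 6 → F = 873, 873 ✓
A=J60: row 5 → F = 872 ✓
A=J95: row 7 → F = 887 ✓
A=J55: rows 8, 12 → F takes values {888, 873} — violation
A=J94: row 9 → F = 870 ✓
A=J90: row 10 → F = 872 ✓
A=J68: row 11 → F = 885 ✓
A=J37: row 13 → F = 888 ✓
The only A value with inconsistent F is A=J55.

J55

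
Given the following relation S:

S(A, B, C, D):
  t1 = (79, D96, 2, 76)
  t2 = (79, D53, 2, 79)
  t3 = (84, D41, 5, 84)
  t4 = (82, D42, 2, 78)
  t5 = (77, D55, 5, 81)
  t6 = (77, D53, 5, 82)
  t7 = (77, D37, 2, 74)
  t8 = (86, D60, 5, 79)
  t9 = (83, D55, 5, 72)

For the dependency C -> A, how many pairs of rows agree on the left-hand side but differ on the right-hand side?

14

C=2: violating pairs (1,4), (1,7), (2,4), (2,7), (4,7) — 5 pairs.
C=5: violating pairs (3,5), (3,6), (3,8), (3,9), (5,8), (5,9), (6,8), (6,9), (8,9) — 9 pairs.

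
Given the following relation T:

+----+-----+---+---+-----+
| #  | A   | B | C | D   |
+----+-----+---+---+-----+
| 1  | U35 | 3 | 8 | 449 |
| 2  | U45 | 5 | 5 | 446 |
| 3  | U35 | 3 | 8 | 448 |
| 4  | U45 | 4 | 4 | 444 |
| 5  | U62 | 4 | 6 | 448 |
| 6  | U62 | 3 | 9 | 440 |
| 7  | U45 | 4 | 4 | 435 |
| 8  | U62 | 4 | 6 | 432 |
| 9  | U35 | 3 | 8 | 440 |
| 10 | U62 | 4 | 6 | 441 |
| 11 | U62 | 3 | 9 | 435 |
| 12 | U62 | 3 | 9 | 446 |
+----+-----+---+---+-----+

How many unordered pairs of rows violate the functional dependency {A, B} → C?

0

(A=U35, B=3): all 3 rows agree on C — 0 pairs.
(A=U45, B=4): all 2 rows agree on C — 0 pairs.
(A=U62, B=4): all 3 rows agree on C — 0 pairs.
(A=U62, B=3): all 3 rows agree on C — 0 pairs.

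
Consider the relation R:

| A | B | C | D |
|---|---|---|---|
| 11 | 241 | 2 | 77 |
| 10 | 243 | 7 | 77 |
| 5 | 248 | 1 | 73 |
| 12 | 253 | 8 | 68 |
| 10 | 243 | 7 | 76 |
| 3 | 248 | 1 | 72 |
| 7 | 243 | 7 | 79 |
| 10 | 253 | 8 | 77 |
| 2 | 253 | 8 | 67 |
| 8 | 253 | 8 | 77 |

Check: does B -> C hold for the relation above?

B=241: 1 row → C = 2 ✓
B=243: 3 rows → C = 7, 7, 7 ✓
B=248: 2 rows → C = 1, 1 ✓
B=253: 4 rows → C = 8, 8, 8, 8 ✓
Every B value is associated with a single C value, so B -> C holds.

Yes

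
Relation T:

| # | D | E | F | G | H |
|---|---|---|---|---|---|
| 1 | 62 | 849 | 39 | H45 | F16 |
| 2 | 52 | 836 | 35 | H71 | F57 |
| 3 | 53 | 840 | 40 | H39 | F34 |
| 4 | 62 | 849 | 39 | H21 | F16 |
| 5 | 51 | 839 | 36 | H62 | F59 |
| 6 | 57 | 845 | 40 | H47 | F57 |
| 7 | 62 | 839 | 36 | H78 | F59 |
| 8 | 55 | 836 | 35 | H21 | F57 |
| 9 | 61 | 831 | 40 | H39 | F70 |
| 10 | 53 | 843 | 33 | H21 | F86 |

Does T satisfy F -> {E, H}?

No

F=39: rows 1, 4 → {E,H} = (849, F16), (849, F16) ✓
F=35: rows 2, 8 → {E,H} = (836, F57), (836, F57) ✓
F=40: rows 3, 6, 9 → {E,H} takes values {(840, F34), (845, F57), (831, F70)} — violation
F=36: rows 5, 7 → {E,H} = (839, F59), (839, F59) ✓
F=33: row 10 → {E,H} = (843, F86) ✓
Two rows agree on F but differ on {E, H}, so F -> {E, H} does not hold.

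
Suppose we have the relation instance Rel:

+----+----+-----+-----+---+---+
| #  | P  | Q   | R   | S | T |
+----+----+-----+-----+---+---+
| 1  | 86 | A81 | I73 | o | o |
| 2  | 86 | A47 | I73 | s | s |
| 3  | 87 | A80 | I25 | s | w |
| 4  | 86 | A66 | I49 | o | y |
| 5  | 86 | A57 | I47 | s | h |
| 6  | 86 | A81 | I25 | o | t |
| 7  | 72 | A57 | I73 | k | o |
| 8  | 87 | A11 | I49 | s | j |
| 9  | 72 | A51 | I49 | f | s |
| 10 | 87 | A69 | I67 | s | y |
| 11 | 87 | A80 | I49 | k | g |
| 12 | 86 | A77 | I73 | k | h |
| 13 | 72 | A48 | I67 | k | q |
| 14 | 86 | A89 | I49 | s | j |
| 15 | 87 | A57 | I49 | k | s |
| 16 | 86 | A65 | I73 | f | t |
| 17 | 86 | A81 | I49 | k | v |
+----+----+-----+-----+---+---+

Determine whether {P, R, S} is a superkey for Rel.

No

Rows 11 and 15 have the same {P, R, S} value (P=87, R=I49, S=k) but are distinct tuples, so {P, R, S} does not determine every attribute — not a superkey.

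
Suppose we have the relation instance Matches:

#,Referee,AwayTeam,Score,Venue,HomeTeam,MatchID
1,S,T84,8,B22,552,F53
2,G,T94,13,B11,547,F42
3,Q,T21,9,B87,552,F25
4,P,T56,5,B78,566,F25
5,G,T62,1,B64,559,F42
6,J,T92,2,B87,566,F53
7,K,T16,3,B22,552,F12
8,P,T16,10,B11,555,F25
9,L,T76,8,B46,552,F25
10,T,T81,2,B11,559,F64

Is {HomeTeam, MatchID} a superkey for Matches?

No

Rows 3 and 9 have the same {HomeTeam, MatchID} value (HomeTeam=552, MatchID=F25) but are distinct tuples, so {HomeTeam, MatchID} does not determine every attribute — not a superkey.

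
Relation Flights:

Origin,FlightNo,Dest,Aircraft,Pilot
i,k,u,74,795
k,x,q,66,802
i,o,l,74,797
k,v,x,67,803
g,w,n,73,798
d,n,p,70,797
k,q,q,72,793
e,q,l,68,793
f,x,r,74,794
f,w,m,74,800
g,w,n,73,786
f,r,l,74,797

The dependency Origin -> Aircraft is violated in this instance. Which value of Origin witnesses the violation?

k

Origin=i: 2 rows → Aircraft = 74, 74 ✓
Origin=k: 3 rows → Aircraft takes values {66, 67, 72} — violation
Origin=g: 2 rows → Aircraft = 73, 73 ✓
Origin=d: 1 row → Aircraft = 70 ✓
Origin=e: 1 row → Aircraft = 68 ✓
Origin=f: 3 rows → Aircraft = 74, 74, 74 ✓
The only Origin value with inconsistent Aircraft is Origin=k.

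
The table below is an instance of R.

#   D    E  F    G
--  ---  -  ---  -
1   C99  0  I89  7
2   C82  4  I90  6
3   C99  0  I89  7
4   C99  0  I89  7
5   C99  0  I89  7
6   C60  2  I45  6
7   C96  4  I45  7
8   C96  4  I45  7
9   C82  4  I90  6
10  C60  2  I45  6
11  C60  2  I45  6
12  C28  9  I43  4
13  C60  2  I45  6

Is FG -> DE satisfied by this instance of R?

(F=I89, G=7): rows 1, 3, 4, 5 → {D,E} = (C99, 0), (C99, 0), (C99, 0), (C99, 0) ✓
(F=I90, G=6): rows 2, 9 → {D,E} = (C82, 4), (C82, 4) ✓
(F=I45, G=6): rows 6, 10, 11, 13 → {D,E} = (C60, 2), (C60, 2), (C60, 2), (C60, 2) ✓
(F=I45, G=7): rows 7, 8 → {D,E} = (C96, 4), (C96, 4) ✓
(F=I43, G=4): row 12 → {D,E} = (C28, 9) ✓
Every FG value is associated with a single DE value, so FG -> DE holds.

Yes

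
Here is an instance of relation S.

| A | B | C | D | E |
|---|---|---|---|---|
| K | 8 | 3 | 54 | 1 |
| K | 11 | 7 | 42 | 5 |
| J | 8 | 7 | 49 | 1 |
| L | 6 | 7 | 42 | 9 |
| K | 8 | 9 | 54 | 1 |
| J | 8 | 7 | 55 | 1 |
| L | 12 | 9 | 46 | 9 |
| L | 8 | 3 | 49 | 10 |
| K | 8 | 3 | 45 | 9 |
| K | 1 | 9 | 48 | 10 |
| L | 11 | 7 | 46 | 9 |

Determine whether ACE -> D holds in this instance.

(A=K, C=3, E=1): 1 row → D = 54 ✓
(A=K, C=7, E=5): 1 row → D = 42 ✓
(A=J, C=7, E=1): 2 rows → D takes values {49, 55} — violation
(A=L, C=7, E=9): 2 rows → D takes values {42, 46} — violation
(A=K, C=9, E=1): 1 row → D = 54 ✓
(A=L, C=9, E=9): 1 row → D = 46 ✓
(A=L, C=3, E=10): 1 row → D = 49 ✓
(A=K, C=3, E=9): 1 row → D = 45 ✓
(A=K, C=9, E=10): 1 row → D = 48 ✓
Two rows agree on ACE but differ on D, so ACE -> D does not hold.

No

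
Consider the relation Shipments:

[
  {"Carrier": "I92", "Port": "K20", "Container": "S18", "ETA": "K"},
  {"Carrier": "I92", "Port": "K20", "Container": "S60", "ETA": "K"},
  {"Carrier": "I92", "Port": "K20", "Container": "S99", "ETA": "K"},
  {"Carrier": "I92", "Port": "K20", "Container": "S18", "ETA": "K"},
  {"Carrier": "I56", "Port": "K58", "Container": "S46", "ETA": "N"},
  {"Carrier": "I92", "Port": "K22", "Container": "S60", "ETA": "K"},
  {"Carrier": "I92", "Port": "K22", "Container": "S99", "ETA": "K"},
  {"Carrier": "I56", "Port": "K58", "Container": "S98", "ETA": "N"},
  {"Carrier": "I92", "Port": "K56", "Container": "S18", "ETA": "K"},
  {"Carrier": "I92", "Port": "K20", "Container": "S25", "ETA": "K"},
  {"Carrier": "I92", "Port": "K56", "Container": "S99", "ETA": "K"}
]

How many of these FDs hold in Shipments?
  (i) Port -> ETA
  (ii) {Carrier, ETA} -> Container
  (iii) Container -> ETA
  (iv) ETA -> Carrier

(i) Port -> ETA: every LHS value maps to a single RHS value — holds.
(ii) {Carrier, ETA} -> Container: (Carrier=I92, ETA=K): 9 rows → Container takes values {S18, S60, S99, S25} — violation; (Carrier=I56, ETA=N): 2 rows → Container takes values {S46, S98} — violation — fails.
(iii) Container -> ETA: every LHS value maps to a single RHS value — holds.
(iv) ETA -> Carrier: every LHS value maps to a single RHS value — holds.
3 of the 4 dependencies hold.

3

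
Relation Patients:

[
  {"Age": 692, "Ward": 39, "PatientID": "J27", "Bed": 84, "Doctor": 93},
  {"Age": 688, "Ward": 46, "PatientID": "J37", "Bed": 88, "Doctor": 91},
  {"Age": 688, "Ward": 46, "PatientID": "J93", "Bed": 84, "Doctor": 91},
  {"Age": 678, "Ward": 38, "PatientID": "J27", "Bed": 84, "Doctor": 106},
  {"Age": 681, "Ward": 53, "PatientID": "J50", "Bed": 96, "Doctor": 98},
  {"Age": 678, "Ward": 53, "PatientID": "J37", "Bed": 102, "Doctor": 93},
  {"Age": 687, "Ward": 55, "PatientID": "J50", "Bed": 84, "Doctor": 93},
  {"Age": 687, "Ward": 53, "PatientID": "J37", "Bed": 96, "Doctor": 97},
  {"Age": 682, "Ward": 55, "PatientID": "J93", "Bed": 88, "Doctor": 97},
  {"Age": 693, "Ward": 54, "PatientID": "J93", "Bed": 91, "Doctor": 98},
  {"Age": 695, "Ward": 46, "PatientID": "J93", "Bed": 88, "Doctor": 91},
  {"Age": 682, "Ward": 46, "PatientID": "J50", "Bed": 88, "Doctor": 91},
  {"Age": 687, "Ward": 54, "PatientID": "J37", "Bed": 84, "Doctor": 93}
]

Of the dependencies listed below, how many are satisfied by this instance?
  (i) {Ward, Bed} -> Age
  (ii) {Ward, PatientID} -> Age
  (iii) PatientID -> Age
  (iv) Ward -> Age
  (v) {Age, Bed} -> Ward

0

(i) {Ward, Bed} -> Age: (Ward=46, Bed=88): 3 rows → Age takes values {688, 695, 682} — violation; (Ward=53, Bed=96): 2 rows → Age takes values {681, 687} — violation — fails.
(ii) {Ward, PatientID} -> Age: (Ward=46, PatientID=J93): 2 rows → Age takes values {688, 695} — violation; (Ward=53, PatientID=J37): 2 rows → Age takes values {678, 687} — violation — fails.
(iii) PatientID -> Age: PatientID=J27: 2 rows → Age takes values {692, 678} — violation; PatientID=J37: 4 rows → Age takes values {688, 678, 687} — violation; PatientID=J93: 4 rows → Age takes values {688, 682, 693, 695} — violation; PatientID=J50: 3 rows → Age takes values {681, 687, 682} — violation — fails.
(iv) Ward -> Age: Ward=46: 4 rows → Age takes values {688, 695, 682} — violation; Ward=53: 3 rows → Age takes values {681, 678, 687} — violation; Ward=55: 2 rows → Age takes values {687, 682} — violation; Ward=54: 2 rows → Age takes values {693, 687} — violation — fails.
(v) {Age, Bed} -> Ward: (Age=687, Bed=84): 2 rows → Ward takes values {55, 54} — violation; (Age=682, Bed=88): 2 rows → Ward takes values {55, 46} — violation — fails.
None of the 5 dependencies hold.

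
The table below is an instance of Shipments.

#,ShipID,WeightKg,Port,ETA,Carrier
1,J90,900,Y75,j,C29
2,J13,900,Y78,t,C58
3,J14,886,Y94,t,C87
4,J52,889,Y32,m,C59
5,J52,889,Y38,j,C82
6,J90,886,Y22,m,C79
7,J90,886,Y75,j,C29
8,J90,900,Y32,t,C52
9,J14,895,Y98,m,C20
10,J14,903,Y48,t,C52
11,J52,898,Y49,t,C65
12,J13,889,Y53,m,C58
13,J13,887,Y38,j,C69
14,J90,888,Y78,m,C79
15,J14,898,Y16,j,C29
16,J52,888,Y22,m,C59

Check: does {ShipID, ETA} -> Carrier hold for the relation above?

No

(ShipID=J90, ETA=j): rows 1, 7 → Carrier = C29, C29 ✓
(ShipID=J13, ETA=t): row 2 → Carrier = C58 ✓
(ShipID=J14, ETA=t): rows 3, 10 → Carrier takes values {C87, C52} — violation
(ShipID=J52, ETA=m): rows 4, 16 → Carrier = C59, C59 ✓
(ShipID=J52, ETA=j): row 5 → Carrier = C82 ✓
(ShipID=J90, ETA=m): rows 6, 14 → Carrier = C79, C79 ✓
(ShipID=J90, ETA=t): row 8 → Carrier = C52 ✓
(ShipID=J14, ETA=m): row 9 → Carrier = C20 ✓
(ShipID=J52, ETA=t): row 11 → Carrier = C65 ✓
(ShipID=J13, ETA=m): row 12 → Carrier = C58 ✓
(ShipID=J13, ETA=j): row 13 → Carrier = C69 ✓
(ShipID=J14, ETA=j): row 15 → Carrier = C29 ✓
Two rows agree on {ShipID, ETA} but differ on Carrier, so {ShipID, ETA} -> Carrier does not hold.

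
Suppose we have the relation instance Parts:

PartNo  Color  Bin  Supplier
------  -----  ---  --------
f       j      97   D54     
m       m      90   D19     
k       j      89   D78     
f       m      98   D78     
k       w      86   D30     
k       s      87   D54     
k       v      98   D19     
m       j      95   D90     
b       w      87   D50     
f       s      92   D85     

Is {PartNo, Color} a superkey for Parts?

All 10 rows have distinct {PartNo, Color} values, so {PartNo, Color} → (all attributes) holds and {PartNo, Color} is a superkey.

Yes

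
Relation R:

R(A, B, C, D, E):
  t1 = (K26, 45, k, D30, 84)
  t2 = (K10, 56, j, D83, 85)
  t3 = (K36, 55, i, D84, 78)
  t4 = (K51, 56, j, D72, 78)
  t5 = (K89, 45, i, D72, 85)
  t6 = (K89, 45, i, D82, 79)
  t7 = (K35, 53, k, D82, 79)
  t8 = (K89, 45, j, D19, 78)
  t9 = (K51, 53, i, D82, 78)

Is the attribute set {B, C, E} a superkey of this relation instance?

Yes

All 9 rows have distinct {B, C, E} values, so {B, C, E} → (all attributes) holds and {B, C, E} is a superkey.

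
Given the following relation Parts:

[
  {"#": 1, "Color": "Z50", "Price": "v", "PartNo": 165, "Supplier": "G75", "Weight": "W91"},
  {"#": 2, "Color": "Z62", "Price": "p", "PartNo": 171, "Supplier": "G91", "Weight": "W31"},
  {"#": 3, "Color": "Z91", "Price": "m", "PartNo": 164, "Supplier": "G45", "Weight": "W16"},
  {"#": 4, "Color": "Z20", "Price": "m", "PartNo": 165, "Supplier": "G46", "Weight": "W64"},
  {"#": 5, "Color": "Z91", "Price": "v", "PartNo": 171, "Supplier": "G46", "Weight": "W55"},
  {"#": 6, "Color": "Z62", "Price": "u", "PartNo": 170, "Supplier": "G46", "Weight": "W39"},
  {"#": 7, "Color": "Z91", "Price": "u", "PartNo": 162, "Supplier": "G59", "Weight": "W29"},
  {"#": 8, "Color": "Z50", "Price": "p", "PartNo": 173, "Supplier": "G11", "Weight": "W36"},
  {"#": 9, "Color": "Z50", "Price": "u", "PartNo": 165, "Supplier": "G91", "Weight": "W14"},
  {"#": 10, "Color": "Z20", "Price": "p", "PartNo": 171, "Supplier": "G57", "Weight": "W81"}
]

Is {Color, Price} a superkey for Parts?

All 10 rows have distinct {Color, Price} values, so {Color, Price} → (all attributes) holds and {Color, Price} is a superkey.

Yes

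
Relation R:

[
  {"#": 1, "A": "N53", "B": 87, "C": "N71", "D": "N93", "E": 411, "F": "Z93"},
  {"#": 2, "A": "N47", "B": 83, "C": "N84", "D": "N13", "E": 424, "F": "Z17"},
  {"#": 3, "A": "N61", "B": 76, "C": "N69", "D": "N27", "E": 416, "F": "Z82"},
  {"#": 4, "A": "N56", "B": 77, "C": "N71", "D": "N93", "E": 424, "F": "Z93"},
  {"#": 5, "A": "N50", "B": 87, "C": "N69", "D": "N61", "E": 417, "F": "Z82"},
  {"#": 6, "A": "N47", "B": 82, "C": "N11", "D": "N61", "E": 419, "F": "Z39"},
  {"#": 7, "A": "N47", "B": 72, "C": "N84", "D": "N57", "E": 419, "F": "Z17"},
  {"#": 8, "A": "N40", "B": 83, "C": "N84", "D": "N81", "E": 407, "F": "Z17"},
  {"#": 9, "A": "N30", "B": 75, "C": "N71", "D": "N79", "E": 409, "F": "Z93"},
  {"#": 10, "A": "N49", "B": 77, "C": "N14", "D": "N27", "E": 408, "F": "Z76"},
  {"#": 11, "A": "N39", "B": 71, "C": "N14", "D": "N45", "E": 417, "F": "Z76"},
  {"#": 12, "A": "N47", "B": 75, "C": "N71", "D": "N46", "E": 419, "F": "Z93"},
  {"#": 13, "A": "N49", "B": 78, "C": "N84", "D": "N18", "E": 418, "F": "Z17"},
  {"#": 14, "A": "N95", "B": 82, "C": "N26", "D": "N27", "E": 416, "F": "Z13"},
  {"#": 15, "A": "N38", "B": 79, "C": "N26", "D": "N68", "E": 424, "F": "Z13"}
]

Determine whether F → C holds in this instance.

Yes

F=Z93: rows 1, 4, 9, 12 → C = N71, N71, N71, N71 ✓
F=Z17: rows 2, 7, 8, 13 → C = N84, N84, N84, N84 ✓
F=Z82: rows 3, 5 → C = N69, N69 ✓
F=Z39: row 6 → C = N11 ✓
F=Z76: rows 10, 11 → C = N14, N14 ✓
F=Z13: rows 14, 15 → C = N26, N26 ✓
Every F value is associated with a single C value, so F → C holds.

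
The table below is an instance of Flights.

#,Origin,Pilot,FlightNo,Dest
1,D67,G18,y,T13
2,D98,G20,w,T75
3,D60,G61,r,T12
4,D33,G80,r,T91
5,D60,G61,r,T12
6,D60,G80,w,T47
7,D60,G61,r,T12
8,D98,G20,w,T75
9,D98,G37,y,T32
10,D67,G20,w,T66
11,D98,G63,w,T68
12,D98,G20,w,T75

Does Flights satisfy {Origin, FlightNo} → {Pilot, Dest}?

(Origin=D67, FlightNo=y): row 1 → {Pilot,Dest} = (G18, T13) ✓
(Origin=D98, FlightNo=w): rows 2, 8, 11, 12 → {Pilot,Dest} takes values {(G20, T75), (G63, T68)} — violation
(Origin=D60, FlightNo=r): rows 3, 5, 7 → {Pilot,Dest} = (G61, T12), (G61, T12), (G61, T12) ✓
(Origin=D33, FlightNo=r): row 4 → {Pilot,Dest} = (G80, T91) ✓
(Origin=D60, FlightNo=w): row 6 → {Pilot,Dest} = (G80, T47) ✓
(Origin=D98, FlightNo=y): row 9 → {Pilot,Dest} = (G37, T32) ✓
(Origin=D67, FlightNo=w): row 10 → {Pilot,Dest} = (G20, T66) ✓
Two rows agree on {Origin, FlightNo} but differ on {Pilot, Dest}, so {Origin, FlightNo} → {Pilot, Dest} does not hold.

No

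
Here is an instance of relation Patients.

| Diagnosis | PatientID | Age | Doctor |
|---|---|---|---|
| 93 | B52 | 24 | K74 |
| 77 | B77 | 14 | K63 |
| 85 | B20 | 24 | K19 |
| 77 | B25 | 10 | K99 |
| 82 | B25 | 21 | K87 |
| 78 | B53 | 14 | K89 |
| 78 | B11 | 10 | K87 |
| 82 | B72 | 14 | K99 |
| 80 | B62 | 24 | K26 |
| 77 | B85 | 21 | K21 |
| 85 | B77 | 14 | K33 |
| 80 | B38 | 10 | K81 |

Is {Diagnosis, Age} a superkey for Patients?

Yes

All 12 rows have distinct {Diagnosis, Age} values, so {Diagnosis, Age} → (all attributes) holds and {Diagnosis, Age} is a superkey.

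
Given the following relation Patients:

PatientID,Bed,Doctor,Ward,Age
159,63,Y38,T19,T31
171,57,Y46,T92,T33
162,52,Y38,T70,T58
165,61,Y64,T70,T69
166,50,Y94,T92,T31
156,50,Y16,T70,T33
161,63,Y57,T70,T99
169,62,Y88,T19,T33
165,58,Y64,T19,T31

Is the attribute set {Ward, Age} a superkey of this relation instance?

No

Two distinct rows share (Ward=T19, Age=T31), so {Ward, Age} does not determine every attribute — not a superkey.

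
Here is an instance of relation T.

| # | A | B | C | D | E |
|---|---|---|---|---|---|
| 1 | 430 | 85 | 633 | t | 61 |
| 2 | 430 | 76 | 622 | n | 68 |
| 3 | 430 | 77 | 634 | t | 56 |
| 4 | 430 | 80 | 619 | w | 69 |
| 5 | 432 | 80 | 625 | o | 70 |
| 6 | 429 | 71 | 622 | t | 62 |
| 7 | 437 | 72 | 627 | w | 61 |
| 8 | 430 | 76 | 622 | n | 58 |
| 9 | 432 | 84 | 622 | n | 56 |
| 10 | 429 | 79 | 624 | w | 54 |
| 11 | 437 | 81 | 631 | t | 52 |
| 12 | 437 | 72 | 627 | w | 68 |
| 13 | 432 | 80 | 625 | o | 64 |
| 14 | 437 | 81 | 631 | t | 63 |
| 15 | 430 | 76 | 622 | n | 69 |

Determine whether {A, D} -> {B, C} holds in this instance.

No

(A=430, D=t): rows 1, 3 → {B,C} takes values {(85, 633), (77, 634)} — violation
(A=430, D=n): rows 2, 8, 15 → {B,C} = (76, 622), (76, 622), (76, 622) ✓
(A=430, D=w): row 4 → {B,C} = (80, 619) ✓
(A=432, D=o): rows 5, 13 → {B,C} = (80, 625), (80, 625) ✓
(A=429, D=t): row 6 → {B,C} = (71, 622) ✓
(A=437, D=w): rows 7, 12 → {B,C} = (72, 627), (72, 627) ✓
(A=432, D=n): row 9 → {B,C} = (84, 622) ✓
(A=429, D=w): row 10 → {B,C} = (79, 624) ✓
(A=437, D=t): rows 11, 14 → {B,C} = (81, 631), (81, 631) ✓
Two rows agree on {A, D} but differ on {B, C}, so {A, D} -> {B, C} does not hold.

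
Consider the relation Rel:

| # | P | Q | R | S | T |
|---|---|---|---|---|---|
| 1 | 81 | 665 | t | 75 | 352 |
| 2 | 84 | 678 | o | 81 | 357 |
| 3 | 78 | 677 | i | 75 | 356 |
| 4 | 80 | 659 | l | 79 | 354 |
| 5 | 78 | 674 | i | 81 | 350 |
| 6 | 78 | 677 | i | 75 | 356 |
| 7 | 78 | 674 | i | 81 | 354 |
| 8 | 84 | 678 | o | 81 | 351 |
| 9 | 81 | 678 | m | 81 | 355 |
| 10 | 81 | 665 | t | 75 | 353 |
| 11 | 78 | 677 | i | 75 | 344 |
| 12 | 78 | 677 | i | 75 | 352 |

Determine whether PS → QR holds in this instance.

(P=81, S=75): rows 1, 10 → {Q,R} = (665, t), (665, t) ✓
(P=84, S=81): rows 2, 8 → {Q,R} = (678, o), (678, o) ✓
(P=78, S=75): rows 3, 6, 11, 12 → {Q,R} = (677, i), (677, i), (677, i), (677, i) ✓
(P=80, S=79): row 4 → {Q,R} = (659, l) ✓
(P=78, S=81): rows 5, 7 → {Q,R} = (674, i), (674, i) ✓
(P=81, S=81): row 9 → {Q,R} = (678, m) ✓
Every PS value is associated with a single QR value, so PS → QR holds.

Yes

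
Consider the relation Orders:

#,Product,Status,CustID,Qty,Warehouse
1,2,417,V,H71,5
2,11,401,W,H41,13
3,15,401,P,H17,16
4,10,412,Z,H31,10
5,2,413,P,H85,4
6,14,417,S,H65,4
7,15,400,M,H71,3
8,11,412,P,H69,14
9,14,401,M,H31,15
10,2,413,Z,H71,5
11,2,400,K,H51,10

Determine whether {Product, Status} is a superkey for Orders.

No

Rows 5 and 10 have the same {Product, Status} value (Product=2, Status=413) but are distinct tuples, so {Product, Status} does not determine every attribute — not a superkey.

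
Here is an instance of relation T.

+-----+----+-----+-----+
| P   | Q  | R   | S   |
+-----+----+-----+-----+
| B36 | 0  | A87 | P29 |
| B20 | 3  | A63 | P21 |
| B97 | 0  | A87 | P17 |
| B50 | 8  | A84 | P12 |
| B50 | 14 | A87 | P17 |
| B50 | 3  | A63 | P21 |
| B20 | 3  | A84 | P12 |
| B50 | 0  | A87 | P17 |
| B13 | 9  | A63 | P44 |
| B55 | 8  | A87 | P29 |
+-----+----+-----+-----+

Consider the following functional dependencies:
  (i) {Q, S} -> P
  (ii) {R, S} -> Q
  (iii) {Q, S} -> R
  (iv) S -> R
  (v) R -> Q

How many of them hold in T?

(i) {Q, S} -> P: (Q=3, S=P21): 2 rows → P takes values {B20, B50} — violation; (Q=0, S=P17): 2 rows → P takes values {B97, B50} — violation — fails.
(ii) {R, S} -> Q: (R=A87, S=P29): 2 rows → Q takes values {0, 8} — violation; (R=A87, S=P17): 3 rows → Q takes values {0, 14} — violation; (R=A84, S=P12): 2 rows → Q takes values {8, 3} — violation — fails.
(iii) {Q, S} -> R: every LHS value maps to a single RHS value — holds.
(iv) S -> R: every LHS value maps to a single RHS value — holds.
(v) R -> Q: R=A87: 5 rows → Q takes values {0, 14, 8} — violation; R=A63: 3 rows → Q takes values {3, 9} — violation; R=A84: 2 rows → Q takes values {8, 3} — violation — fails.
2 of the 5 dependencies hold.

2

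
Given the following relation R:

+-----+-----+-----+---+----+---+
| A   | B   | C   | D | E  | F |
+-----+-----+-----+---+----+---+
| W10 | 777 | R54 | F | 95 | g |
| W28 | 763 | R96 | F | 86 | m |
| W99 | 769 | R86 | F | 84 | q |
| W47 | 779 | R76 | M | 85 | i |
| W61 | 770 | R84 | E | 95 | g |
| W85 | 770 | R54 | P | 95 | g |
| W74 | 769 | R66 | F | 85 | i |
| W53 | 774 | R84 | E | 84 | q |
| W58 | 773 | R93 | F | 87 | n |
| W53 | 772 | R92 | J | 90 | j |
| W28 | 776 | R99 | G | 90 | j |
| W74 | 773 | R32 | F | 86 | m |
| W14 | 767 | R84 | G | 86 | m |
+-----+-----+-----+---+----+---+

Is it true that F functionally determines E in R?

Yes

F=g: 3 rows → E = 95, 95, 95 ✓
F=m: 3 rows → E = 86, 86, 86 ✓
F=q: 2 rows → E = 84, 84 ✓
F=i: 2 rows → E = 85, 85 ✓
F=n: 1 row → E = 87 ✓
F=j: 2 rows → E = 90, 90 ✓
Every F value is associated with a single E value, so F → E holds.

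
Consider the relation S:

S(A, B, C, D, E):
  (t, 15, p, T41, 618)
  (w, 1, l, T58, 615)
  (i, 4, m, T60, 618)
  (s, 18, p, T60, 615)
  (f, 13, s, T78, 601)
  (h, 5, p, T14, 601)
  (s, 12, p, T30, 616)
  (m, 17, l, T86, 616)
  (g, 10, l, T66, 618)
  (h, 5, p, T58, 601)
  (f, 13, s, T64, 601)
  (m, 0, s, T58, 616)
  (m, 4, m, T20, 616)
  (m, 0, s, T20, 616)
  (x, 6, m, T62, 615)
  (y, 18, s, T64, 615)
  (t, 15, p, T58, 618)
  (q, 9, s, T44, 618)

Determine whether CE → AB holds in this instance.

(C=p, E=618): 2 rows → {A,B} = (t, 15), (t, 15) ✓
(C=l, E=615): 1 row → {A,B} = (w, 1) ✓
(C=m, E=618): 1 row → {A,B} = (i, 4) ✓
(C=p, E=615): 1 row → {A,B} = (s, 18) ✓
(C=s, E=601): 2 rows → {A,B} = (f, 13), (f, 13) ✓
(C=p, E=601): 2 rows → {A,B} = (h, 5), (h, 5) ✓
(C=p, E=616): 1 row → {A,B} = (s, 12) ✓
(C=l, E=616): 1 row → {A,B} = (m, 17) ✓
(C=l, E=618): 1 row → {A,B} = (g, 10) ✓
(C=s, E=616): 2 rows → {A,B} = (m, 0), (m, 0) ✓
(C=m, E=616): 1 row → {A,B} = (m, 4) ✓
(C=m, E=615): 1 row → {A,B} = (x, 6) ✓
(C=s, E=615): 1 row → {A,B} = (y, 18) ✓
(C=s, E=618): 1 row → {A,B} = (q, 9) ✓
Every CE value is associated with a single AB value, so CE → AB holds.

Yes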